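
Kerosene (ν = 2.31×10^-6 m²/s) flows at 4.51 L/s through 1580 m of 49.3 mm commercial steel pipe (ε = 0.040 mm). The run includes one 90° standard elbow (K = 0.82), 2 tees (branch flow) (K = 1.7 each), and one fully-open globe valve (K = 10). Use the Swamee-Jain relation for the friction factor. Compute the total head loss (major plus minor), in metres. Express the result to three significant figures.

V = 4Q/(πD²) = 2.363 m/s; V²/2g = 0.2845 m
Re = 5.04×10^4, ε/D = 8.11×10^-4 → f = 0.02359 (Swamee-Jain)
Major: h_f = f(L/D)·V²/2g = 0.02359·32049·0.2845 = 215.1 m
Minor: ΣK = 14.2; h_m = ΣK·V²/2g = 4.046 m
Total H_L = 215.1 + 4.046 = 219.1 m

H_L ≈ 219 m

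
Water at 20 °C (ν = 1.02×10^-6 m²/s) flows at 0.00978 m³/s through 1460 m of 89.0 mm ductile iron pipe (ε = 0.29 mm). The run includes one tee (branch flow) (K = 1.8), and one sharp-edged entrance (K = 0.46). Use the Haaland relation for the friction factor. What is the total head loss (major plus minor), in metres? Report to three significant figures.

V = 4Q/(πD²) = 1.572 m/s; V²/2g = 0.1260 m
Re = 1.37×10^5, ε/D = 0.00326 → f = 0.02766 (Haaland)
Major: h_f = f(L/D)·V²/2g = 0.02766·16404·0.1260 = 57.15 m
Minor: ΣK = 2.26; h_m = ΣK·V²/2g = 0.2847 m
Total H_L = 57.15 + 0.2847 = 57.43 m

H_L ≈ 57.4 m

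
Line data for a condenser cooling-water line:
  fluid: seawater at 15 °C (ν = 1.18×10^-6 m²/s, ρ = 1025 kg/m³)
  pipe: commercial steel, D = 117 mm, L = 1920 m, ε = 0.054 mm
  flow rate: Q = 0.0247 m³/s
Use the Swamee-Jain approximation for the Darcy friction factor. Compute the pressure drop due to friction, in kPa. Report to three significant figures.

V = 4Q/(πD²) = 4·0.0247/(π·0.117²) = 2.297 m/s
Re = VD/ν = 2.297·0.117/1.18×10^-6 = 2.28×10^5 → turbulent
ε/D = 0.054/117 = 4.62×10^-4
Swamee-Jain: f = 0.01851
h_f = f(L/D)V²/(2g) = 0.01851·(1920/0.117)·2.297²/(2·9.81) = 81.71 m
Δp = ρg·h_f = 1025·9.81·81.71 = 821.6 kPa

Δp ≈ 822 kPa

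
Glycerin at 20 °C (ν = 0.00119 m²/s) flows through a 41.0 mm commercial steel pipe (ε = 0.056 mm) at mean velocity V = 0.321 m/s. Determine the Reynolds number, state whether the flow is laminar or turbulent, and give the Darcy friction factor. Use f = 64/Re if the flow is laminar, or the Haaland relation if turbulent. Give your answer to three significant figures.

Re ≈ 11.1; laminar; f = 64/Re ≈ 5.79

Re = VD/ν = 0.3210·0.0410/0.00119 = 11.1
Re < 2300 → laminar → f = 64/Re = 5.787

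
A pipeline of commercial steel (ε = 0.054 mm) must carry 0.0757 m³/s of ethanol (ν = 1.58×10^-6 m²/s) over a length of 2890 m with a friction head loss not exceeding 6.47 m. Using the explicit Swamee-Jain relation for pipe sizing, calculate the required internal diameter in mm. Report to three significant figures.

D ≈ 329 mm

Swamee-Jain (Type III): D = 0.66·[ε^1.25·(LQ²/(gh_f))^4.75 + ν·Q^9.4·(L/(gh_f))^5.2]^0.04
LQ²/(gh_f) = 0.2609; L/(gh_f) = 45.53
Term 1 = ε^1.25·(…)^4.75 = 7.83×10^-9; Term 2 = ν·Q^9.4·(…)^5.2 = 1.93×10^-8
D = 0.66·(7.83×10^-9 + 1.93×10^-8)^0.04 = 0.3288 m = 329 mm
Check: V = 0.892 m/s, Re = 1.86×10^5, f = 0.01706, h_f = 6.08 m ≈ 6.47 m ✓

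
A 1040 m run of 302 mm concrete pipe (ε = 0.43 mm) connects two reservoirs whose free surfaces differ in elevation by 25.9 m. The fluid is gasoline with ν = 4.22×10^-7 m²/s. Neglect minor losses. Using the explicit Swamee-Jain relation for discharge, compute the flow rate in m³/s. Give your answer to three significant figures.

Swamee-Jain (Type II): Q = -0.965·√(gD⁵h_f/L)·ln[ε/(3.7D) + √(3.17ν²L/(gD³h_f))]
√(gD⁵h_f/L) = √(9.81·0.302⁵·25.9/1040) = 0.02477
ε/(3.7D) = 3.85×10^-4; √(3.17ν²L/(gD³h_f)) = 9.16×10^-6
Q = -0.965·0.02477·ln(3.940×10^-4) = 0.1874 m³/s
Check: V = 2.62 m/s, Re = 1.87×10^6, f = 0.02162, h_f = 26.0 m ≈ 25.9 m ✓

Q ≈ 0.187 m³/s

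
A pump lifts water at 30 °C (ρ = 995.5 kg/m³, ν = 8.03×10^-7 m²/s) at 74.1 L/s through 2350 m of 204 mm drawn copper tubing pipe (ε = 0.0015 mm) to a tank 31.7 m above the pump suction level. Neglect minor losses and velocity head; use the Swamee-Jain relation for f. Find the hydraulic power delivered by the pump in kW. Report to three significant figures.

P_hyd ≈ 51.1 kW

V = 4Q/(πD²) = 2.267 m/s; Re = 5.76×10^5; ε/D = 7.35×10^-6; f = 0.01290
h_f = f(L/D)V²/2g = 38.91 m
Total head H = z + h_f = 31.7 + 38.91 = 70.61 m
P_hyd = ρgQH = 995.5·9.81·0.0741·70.61 = 51.10 kW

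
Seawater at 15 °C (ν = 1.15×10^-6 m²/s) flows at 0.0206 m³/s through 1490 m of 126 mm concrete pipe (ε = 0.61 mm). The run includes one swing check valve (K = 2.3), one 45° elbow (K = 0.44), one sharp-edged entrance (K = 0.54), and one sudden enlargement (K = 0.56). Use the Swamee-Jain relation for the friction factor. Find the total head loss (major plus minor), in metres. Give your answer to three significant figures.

V = 4Q/(πD²) = 1.652 m/s; V²/2g = 0.1391 m
Re = 1.81×10^5, ε/D = 0.00484 → f = 0.03079 (Swamee-Jain)
Major: h_f = f(L/D)·V²/2g = 0.03079·11825·0.1391 = 50.66 m
Minor: ΣK = 3.84; h_m = ΣK·V²/2g = 0.5342 m
Total H_L = 50.66 + 0.5342 = 51.19 m

H_L ≈ 51.2 m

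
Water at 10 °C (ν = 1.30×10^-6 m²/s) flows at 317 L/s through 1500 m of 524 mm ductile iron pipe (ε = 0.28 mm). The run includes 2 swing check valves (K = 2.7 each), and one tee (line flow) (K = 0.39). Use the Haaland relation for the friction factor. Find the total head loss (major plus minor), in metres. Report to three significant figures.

H_L ≈ 6.21 m

V = 4Q/(πD²) = 1.470 m/s; V²/2g = 0.1101 m
Re = 5.93×10^5, ε/D = 5.34×10^-4 → f = 0.01767 (Haaland)
Major: h_f = f(L/D)·V²/2g = 0.01767·2863·0.1101 = 5.572 m
Minor: ΣK = 5.79; h_m = ΣK·V²/2g = 0.6377 m
Total H_L = 5.572 + 0.6377 = 6.210 m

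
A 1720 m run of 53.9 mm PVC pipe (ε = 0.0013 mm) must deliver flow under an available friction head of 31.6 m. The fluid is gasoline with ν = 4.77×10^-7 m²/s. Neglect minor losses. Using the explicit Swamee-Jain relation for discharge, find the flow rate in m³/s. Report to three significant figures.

Q ≈ 0.00240 m³/s

Swamee-Jain (Type II): Q = -0.965·√(gD⁵h_f/L)·ln[ε/(3.7D) + √(3.17ν²L/(gD³h_f))]
√(gD⁵h_f/L) = √(9.81·0.0539⁵·31.6/1720) = 2.863×10^-4
ε/(3.7D) = 6.52×10^-6; √(3.17ν²L/(gD³h_f)) = 1.60×10^-4
Q = -0.965·2.863×10^-4·ln(1.664×10^-4) = 0.002404 m³/s
Check: V = 1.05 m/s, Re = 1.19×10^5, f = 0.01739, h_f = 31.4 m ≈ 31.6 m ✓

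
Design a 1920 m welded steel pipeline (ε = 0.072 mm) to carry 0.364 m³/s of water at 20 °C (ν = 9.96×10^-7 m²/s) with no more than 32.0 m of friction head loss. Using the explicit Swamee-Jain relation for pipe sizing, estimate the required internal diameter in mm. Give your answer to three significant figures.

Swamee-Jain (Type III): D = 0.66·[ε^1.25·(LQ²/(gh_f))^4.75 + ν·Q^9.4·(L/(gh_f))^5.2]^0.04
LQ²/(gh_f) = 0.8104; L/(gh_f) = 6.116
Term 1 = ε^1.25·(…)^4.75 = 2.44×10^-6; Term 2 = ν·Q^9.4·(…)^5.2 = 9.17×10^-7
D = 0.66·(2.44×10^-6 + 9.17×10^-7)^0.04 = 0.3987 m = 399 mm
Check: V = 2.92 m/s, Re = 1.17×10^6, f = 0.01442, h_f = 30.1 m ≈ 32.0 m ✓

D ≈ 399 mm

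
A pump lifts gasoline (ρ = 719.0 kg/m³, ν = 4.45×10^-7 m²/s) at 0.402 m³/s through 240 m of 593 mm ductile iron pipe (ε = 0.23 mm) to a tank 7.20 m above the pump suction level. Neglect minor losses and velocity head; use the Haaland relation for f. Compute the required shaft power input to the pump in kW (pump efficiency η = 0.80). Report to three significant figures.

P_shaft ≈ 28.0 kW

V = 4Q/(πD²) = 1.456 m/s; Re = 1.94×10^6; ε/D = 3.88×10^-4; f = 0.01610
h_f = f(L/D)V²/2g = 0.7035 m
Total head H = z + h_f = 7.20 + 0.7035 = 7.904 m
P_hyd = ρgQH = 719.0·9.81·0.402·7.904 = 22.41 kW
P_shaft = P_hyd/η = 22.41/0.80 = 28.01 kW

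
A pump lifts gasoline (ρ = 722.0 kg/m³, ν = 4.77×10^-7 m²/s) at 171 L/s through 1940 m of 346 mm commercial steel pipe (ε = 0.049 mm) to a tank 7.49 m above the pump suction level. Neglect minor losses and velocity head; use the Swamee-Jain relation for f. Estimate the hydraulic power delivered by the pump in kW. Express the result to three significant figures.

V = 4Q/(πD²) = 1.819 m/s; Re = 1.32×10^6; ε/D = 1.42×10^-4; f = 0.01383
h_f = f(L/D)V²/2g = 13.08 m
Total head H = z + h_f = 7.49 + 13.08 = 20.57 m
P_hyd = ρgQH = 722.0·9.81·0.171·20.57 = 24.91 kW

P_hyd ≈ 24.9 kW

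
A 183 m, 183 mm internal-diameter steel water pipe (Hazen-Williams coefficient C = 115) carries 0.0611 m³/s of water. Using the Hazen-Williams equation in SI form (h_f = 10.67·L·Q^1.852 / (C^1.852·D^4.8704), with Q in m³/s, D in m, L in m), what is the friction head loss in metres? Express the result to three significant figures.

h_f ≈ 6.58 m

h_f = 10.67·183·0.0611^1.852 / (115^1.852·0.183^4.8704) = 6.578 m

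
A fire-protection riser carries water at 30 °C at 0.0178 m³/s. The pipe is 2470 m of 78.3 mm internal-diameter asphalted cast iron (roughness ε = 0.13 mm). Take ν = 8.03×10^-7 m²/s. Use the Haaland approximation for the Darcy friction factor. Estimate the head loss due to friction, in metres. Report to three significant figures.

V = 4Q/(πD²) = 4·0.0178/(π·0.0783²) = 3.697 m/s
Re = VD/ν = 3.697·0.0783/8.03×10^-7 = 3.60×10^5 → turbulent
ε/D = 0.13/78.3 = 0.00166
Haaland: f = 0.02285
h_f = f(L/D)V²/(2g) = 0.02285·(2470/0.0783)·3.697²/(2·9.81) = 502.1 m

h_f ≈ 502 m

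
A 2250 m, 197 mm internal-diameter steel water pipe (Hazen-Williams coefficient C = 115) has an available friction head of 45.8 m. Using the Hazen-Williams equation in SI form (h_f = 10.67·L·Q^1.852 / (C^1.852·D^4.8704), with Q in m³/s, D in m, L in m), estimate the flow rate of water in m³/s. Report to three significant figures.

Q ≈ 0.0546 m³/s

Rearranging: Q = [h_f·C^1.852·D^4.8704 / (10.67·L)]^(1/1.852)
Q = [45.8·115^1.852·0.197^4.8704 / (10.67·2250)]^0.540 = 0.05456 m³/s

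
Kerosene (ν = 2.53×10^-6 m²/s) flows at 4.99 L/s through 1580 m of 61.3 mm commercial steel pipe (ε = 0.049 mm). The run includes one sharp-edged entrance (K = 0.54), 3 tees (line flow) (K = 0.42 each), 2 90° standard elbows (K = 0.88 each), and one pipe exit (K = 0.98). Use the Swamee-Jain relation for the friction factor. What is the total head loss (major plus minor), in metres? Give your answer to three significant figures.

H_L ≈ 92.0 m

V = 4Q/(πD²) = 1.691 m/s; V²/2g = 0.1457 m
Re = 4.10×10^4, ε/D = 7.99×10^-4 → f = 0.02431 (Swamee-Jain)
Major: h_f = f(L/D)·V²/2g = 0.02431·25775·0.1457 = 91.31 m
Minor: ΣK = 4.54; h_m = ΣK·V²/2g = 0.6615 m
Total H_L = 91.31 + 0.6615 = 91.97 m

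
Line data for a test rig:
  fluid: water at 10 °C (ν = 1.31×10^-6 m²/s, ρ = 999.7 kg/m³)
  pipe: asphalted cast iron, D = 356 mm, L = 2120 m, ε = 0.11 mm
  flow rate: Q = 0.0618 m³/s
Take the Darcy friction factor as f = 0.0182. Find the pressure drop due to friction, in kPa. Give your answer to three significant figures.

Δp ≈ 20.9 kPa

V = 4Q/(πD²) = 4·0.0618/(π·0.356²) = 0.6209 m/s
h_f = f(L/D)V²/(2g) = 0.01820·(2120/0.356)·0.6209²/(2·9.81) = 2.129 m
Δp = ρg·h_f = 999.7·9.81·2.129 = 20.88 kPa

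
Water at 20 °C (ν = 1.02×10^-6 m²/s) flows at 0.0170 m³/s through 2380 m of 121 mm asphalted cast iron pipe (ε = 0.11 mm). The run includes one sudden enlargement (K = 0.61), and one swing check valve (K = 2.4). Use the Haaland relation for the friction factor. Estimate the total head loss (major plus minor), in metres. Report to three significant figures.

H_L ≈ 45.7 m

V = 4Q/(πD²) = 1.478 m/s; V²/2g = 0.1114 m
Re = 1.75×10^5, ε/D = 9.09×10^-4 → f = 0.02071 (Haaland)
Major: h_f = f(L/D)·V²/2g = 0.02071·19669·0.1114 = 45.37 m
Minor: ΣK = 3.01; h_m = ΣK·V²/2g = 0.3353 m
Total H_L = 45.37 + 0.3353 = 45.71 m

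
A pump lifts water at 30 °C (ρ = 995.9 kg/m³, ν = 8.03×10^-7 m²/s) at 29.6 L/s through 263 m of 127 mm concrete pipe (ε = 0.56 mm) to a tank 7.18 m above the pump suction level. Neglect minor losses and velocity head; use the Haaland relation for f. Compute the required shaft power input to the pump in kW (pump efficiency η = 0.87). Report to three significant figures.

V = 4Q/(πD²) = 2.337 m/s; Re = 3.70×10^5; ε/D = 0.00441; f = 0.02956
h_f = f(L/D)V²/2g = 17.03 m
Total head H = z + h_f = 7.18 + 17.03 = 24.21 m
P_hyd = ρgQH = 995.9·9.81·0.0296·24.21 = 7.002 kW
P_shaft = P_hyd/η = 7.002/0.87 = 8.049 kW

P_shaft ≈ 8.05 kW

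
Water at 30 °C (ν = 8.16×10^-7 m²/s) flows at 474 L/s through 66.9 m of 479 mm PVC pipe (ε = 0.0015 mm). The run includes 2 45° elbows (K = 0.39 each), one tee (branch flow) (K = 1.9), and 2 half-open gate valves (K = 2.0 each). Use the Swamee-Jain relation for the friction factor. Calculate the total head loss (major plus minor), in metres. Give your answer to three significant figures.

H_L ≈ 2.89 m

V = 4Q/(πD²) = 2.630 m/s; V²/2g = 0.3526 m
Re = 1.54×10^6, ε/D = 3.13×10^-6 → f = 0.01091 (Swamee-Jain)
Major: h_f = f(L/D)·V²/2g = 0.01091·139.7·0.3526 = 0.5372 m
Minor: ΣK = 6.68; h_m = ΣK·V²/2g = 2.356 m
Total H_L = 0.5372 + 2.356 = 2.893 m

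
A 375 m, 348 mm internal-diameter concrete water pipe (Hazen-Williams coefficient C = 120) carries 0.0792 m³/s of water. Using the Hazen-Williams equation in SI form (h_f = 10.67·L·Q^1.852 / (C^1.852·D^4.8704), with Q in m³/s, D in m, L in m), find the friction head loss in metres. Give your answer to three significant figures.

h_f = 10.67·375·0.0792^1.852 / (120^1.852·0.348^4.8704) = 0.8804 m

h_f ≈ 0.880 m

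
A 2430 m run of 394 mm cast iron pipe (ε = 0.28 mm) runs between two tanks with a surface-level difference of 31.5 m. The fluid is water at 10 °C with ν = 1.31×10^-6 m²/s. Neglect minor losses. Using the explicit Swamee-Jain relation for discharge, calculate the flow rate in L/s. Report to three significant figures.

Q ≈ 283 L/s

Swamee-Jain (Type II): Q = -0.965·√(gD⁵h_f/L)·ln[ε/(3.7D) + √(3.17ν²L/(gD³h_f))]
√(gD⁵h_f/L) = √(9.81·0.394⁵·31.5/2430) = 0.03475
ε/(3.7D) = 1.92×10^-4; √(3.17ν²L/(gD³h_f)) = 2.64×10^-5
Q = -0.965·0.03475·ln(2.185×10^-4) = 0.2826 m³/s
Check: V = 2.32 m/s, Re = 6.97×10^5, f = 0.01876, h_f = 31.7 m ≈ 31.5 m ✓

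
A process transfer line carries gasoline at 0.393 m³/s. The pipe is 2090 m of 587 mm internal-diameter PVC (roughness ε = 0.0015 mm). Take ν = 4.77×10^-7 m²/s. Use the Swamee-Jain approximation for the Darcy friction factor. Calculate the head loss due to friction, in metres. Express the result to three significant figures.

h_f ≈ 4.07 m

V = 4Q/(πD²) = 4·0.393/(π·0.587²) = 1.452 m/s
Re = VD/ν = 1.452·0.587/4.77×10^-7 = 1.79×10^6 → turbulent
ε/D = 0.0015/587 = 2.56×10^-6
Swamee-Jain: f = 0.01064
h_f = f(L/D)V²/(2g) = 0.01064·(2090/0.587)·1.452²/(2·9.81) = 4.073 m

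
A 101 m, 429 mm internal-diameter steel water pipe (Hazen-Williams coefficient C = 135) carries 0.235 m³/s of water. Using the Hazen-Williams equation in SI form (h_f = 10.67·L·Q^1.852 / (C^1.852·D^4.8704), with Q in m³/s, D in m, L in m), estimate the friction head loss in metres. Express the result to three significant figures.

h_f = 10.67·101·0.235^1.852 / (135^1.852·0.429^4.8704) = 0.5157 m

h_f ≈ 0.516 m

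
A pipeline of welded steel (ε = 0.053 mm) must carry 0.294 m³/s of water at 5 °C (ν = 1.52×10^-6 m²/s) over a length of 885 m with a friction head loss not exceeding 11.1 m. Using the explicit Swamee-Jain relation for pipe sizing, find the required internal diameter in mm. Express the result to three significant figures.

Swamee-Jain (Type III): D = 0.66·[ε^1.25·(LQ²/(gh_f))^4.75 + ν·Q^9.4·(L/(gh_f))^5.2]^0.04
LQ²/(gh_f) = 0.7025; L/(gh_f) = 8.127
Term 1 = ε^1.25·(…)^4.75 = 8.45×10^-7; Term 2 = ν·Q^9.4·(…)^5.2 = 8.24×10^-7
D = 0.66·(8.45×10^-7 + 8.24×10^-7)^0.04 = 0.3877 m = 388 mm
Check: V = 2.49 m/s, Re = 6.35×10^5, f = 0.01454, h_f = 10.5 m ≈ 11.1 m ✓

D ≈ 388 mm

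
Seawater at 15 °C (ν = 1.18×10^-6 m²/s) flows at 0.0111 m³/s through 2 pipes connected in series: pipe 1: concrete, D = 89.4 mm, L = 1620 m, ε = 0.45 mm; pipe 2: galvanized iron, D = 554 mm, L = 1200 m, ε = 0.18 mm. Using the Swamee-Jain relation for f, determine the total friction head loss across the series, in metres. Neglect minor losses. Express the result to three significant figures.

H ≈ 90.5 m

Pipe 1: V = 1.768 m/s, Re = 1.34×10^5, ε/D = 0.00503, f = 0.03135, h_1 = f(L/D)V²/2g = 90.54 m
Pipe 2: V = 0.04605 m/s, Re = 2.16×10^4, ε/D = 3.25×10^-4, f = 0.02614, h_2 = f(L/D)V²/2g = 0.006120 m
Series → Q common, losses add: H = Σh = 90.54 m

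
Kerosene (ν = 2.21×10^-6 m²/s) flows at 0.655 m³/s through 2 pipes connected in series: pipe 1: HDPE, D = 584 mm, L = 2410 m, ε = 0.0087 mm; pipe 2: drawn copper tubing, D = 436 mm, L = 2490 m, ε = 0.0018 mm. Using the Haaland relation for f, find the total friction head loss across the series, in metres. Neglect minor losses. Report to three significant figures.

Pipe 1: V = 2.445 m/s, Re = 6.46×10^5, ε/D = 1.49×10^-5, f = 0.01269, h_1 = f(L/D)V²/2g = 15.96 m
Pipe 2: V = 4.387 m/s, Re = 8.66×10^5, ε/D = 4.13×10^-6, f = 0.01194, h_2 = f(L/D)V²/2g = 66.87 m
Series → Q common, losses add: H = Σh = 82.83 m

H ≈ 82.8 m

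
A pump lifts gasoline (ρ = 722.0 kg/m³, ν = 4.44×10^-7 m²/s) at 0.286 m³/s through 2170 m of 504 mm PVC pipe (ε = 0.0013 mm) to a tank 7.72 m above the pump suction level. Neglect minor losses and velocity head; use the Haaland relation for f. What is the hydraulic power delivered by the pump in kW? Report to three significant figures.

V = 4Q/(πD²) = 1.434 m/s; Re = 1.63×10^6; ε/D = 2.58×10^-6; f = 0.01075
h_f = f(L/D)V²/2g = 4.849 m
Total head H = z + h_f = 7.72 + 4.849 = 12.57 m
P_hyd = ρgQH = 722.0·9.81·0.286·12.57 = 25.46 kW

P_hyd ≈ 25.5 kW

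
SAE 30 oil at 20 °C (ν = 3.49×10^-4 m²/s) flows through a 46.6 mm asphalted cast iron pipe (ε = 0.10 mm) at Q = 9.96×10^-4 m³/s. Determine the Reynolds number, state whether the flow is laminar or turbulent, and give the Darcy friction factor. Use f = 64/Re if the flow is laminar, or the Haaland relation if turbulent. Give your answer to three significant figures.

Re ≈ 78.0; laminar; f = 64/Re ≈ 0.821

V = 4Q/(πD²) = 0.5840 m/s
Re = VD/ν = 0.5840·0.0466/3.49×10^-4 = 78.0
Re < 2300 → laminar → f = 64/Re = 0.8208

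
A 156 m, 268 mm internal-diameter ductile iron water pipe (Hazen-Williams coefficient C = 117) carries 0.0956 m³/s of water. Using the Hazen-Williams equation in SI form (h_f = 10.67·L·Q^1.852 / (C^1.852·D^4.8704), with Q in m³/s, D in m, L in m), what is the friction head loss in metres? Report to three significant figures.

h_f ≈ 1.94 m

h_f = 10.67·156·0.0956^1.852 / (117^1.852·0.268^4.8704) = 1.941 m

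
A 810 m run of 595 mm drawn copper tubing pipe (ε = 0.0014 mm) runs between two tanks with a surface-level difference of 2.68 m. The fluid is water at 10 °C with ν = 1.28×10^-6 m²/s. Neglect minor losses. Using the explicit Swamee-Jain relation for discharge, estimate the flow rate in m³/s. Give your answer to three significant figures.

Q ≈ 0.497 m³/s

Swamee-Jain (Type II): Q = -0.965·√(gD⁵h_f/L)·ln[ε/(3.7D) + √(3.17ν²L/(gD³h_f))]
√(gD⁵h_f/L) = √(9.81·0.595⁵·2.68/810) = 0.04920
ε/(3.7D) = 6.36×10^-7; √(3.17ν²L/(gD³h_f)) = 2.76×10^-5
Q = -0.965·0.04920·ln(2.820×10^-5) = 0.4974 m³/s
Check: V = 1.79 m/s, Re = 8.32×10^5, f = 0.01203, h_f = 2.67 m ≈ 2.68 m ✓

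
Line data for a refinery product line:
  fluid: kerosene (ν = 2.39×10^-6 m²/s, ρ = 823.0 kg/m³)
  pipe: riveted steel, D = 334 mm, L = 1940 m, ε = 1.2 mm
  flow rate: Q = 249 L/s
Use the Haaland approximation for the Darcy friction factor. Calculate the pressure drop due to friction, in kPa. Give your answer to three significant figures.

Δp ≈ 538 kPa

V = 4Q/(πD²) = 4·0.249/(π·0.334²) = 2.842 m/s
Re = VD/ν = 2.842·0.334/2.39×10^-6 = 3.97×10^5 → turbulent
ε/D = 1.2/334 = 0.00359
Haaland: f = 0.02787
h_f = f(L/D)V²/(2g) = 0.02787·(1940/0.334)·2.842²/(2·9.81) = 66.64 m
Δp = ρg·h_f = 823.0·9.81·66.64 = 538.0 kPa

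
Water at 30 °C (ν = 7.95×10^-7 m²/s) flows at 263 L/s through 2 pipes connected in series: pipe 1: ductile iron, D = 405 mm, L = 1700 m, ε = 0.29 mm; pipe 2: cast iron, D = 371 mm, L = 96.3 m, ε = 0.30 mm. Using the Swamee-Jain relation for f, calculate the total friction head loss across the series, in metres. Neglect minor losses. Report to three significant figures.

Pipe 1: V = 2.042 m/s, Re = 1.04×10^6, ε/D = 7.16×10^-4, f = 0.01860, h_1 = f(L/D)V²/2g = 16.58 m
Pipe 2: V = 2.433 m/s, Re = 1.14×10^6, ε/D = 8.09×10^-4, f = 0.01906, h_2 = f(L/D)V²/2g = 1.492 m
Series → Q common, losses add: H = Σh = 18.08 m

H ≈ 18.1 m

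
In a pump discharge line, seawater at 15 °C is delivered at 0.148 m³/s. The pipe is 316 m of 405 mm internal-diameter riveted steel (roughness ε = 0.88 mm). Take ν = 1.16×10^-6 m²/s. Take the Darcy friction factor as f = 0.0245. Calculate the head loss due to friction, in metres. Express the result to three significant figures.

h_f ≈ 1.29 m

V = 4Q/(πD²) = 4·0.148/(π·0.405²) = 1.149 m/s
h_f = f(L/D)V²/(2g) = 0.02450·(316/0.405)·1.149²/(2·9.81) = 1.286 m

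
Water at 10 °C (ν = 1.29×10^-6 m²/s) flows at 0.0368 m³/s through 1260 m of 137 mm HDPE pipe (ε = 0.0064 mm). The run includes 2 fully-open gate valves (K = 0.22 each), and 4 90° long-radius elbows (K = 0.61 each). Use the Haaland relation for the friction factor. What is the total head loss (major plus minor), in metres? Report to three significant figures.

H_L ≈ 44.9 m

V = 4Q/(πD²) = 2.496 m/s; V²/2g = 0.3176 m
Re = 2.65×10^5, ε/D = 4.67×10^-5 → f = 0.01506 (Haaland)
Major: h_f = f(L/D)·V²/2g = 0.01506·9197·0.3176 = 43.99 m
Minor: ΣK = 2.88; h_m = ΣK·V²/2g = 0.9148 m
Total H_L = 43.99 + 0.9148 = 44.90 m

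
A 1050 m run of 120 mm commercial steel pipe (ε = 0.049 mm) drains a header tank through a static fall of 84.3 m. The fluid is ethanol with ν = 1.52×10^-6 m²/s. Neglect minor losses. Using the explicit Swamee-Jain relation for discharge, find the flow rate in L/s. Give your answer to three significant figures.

Swamee-Jain (Type II): Q = -0.965·√(gD⁵h_f/L)·ln[ε/(3.7D) + √(3.17ν²L/(gD³h_f))]
√(gD⁵h_f/L) = √(9.81·0.120⁵·84.3/1050) = 0.004427
ε/(3.7D) = 1.10×10^-4; √(3.17ν²L/(gD³h_f)) = 7.34×10^-5
Q = -0.965·0.004427·ln(1.837×10^-4) = 0.03675 m³/s
Check: V = 3.25 m/s, Re = 2.57×10^5, f = 0.01801, h_f = 84.8 m ≈ 84.3 m ✓

Q ≈ 36.7 L/s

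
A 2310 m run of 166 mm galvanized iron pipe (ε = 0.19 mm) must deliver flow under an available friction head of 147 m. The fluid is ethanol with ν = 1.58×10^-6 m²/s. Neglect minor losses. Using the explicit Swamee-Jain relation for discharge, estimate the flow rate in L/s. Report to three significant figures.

Q ≈ 67.8 L/s

Swamee-Jain (Type II): Q = -0.965·√(gD⁵h_f/L)·ln[ε/(3.7D) + √(3.17ν²L/(gD³h_f))]
√(gD⁵h_f/L) = √(9.81·0.166⁵·147/2310) = 0.008871
ε/(3.7D) = 3.09×10^-4; √(3.17ν²L/(gD³h_f)) = 5.26×10^-5
Q = -0.965·0.008871·ln(3.620×10^-4) = 0.06783 m³/s
Check: V = 3.13 m/s, Re = 3.29×10^5, f = 0.02125, h_f = 148 m ≈ 147 m ✓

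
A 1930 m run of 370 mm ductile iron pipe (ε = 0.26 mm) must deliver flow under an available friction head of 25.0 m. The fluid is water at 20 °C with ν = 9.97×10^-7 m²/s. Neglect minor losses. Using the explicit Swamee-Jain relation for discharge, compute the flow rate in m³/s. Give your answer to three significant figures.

Q ≈ 0.242 m³/s

Swamee-Jain (Type II): Q = -0.965·√(gD⁵h_f/L)·ln[ε/(3.7D) + √(3.17ν²L/(gD³h_f))]
√(gD⁵h_f/L) = √(9.81·0.370⁵·25.0/1930) = 0.02968
ε/(3.7D) = 1.90×10^-4; √(3.17ν²L/(gD³h_f)) = 2.21×10^-5
Q = -0.965·0.02968·ln(2.120×10^-4) = 0.2423 m³/s
Check: V = 2.25 m/s, Re = 8.36×10^5, f = 0.01862, h_f = 25.1 m ≈ 25.0 m ✓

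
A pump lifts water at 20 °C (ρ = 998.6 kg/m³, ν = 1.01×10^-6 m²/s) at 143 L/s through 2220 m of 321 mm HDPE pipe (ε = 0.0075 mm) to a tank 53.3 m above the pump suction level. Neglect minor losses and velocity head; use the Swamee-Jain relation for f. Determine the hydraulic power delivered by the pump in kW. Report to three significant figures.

P_hyd ≈ 95.0 kW

V = 4Q/(πD²) = 1.767 m/s; Re = 5.62×10^5; ε/D = 2.34×10^-5; f = 0.01322
h_f = f(L/D)V²/2g = 14.54 m
Total head H = z + h_f = 53.3 + 14.54 = 67.84 m
P_hyd = ρgQH = 998.6·9.81·0.143·67.84 = 95.04 kW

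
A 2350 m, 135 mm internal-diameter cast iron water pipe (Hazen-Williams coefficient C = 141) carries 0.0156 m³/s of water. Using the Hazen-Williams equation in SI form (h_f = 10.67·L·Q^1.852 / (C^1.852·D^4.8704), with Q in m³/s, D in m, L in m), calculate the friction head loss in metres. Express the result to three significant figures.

h_f ≈ 20.3 m

h_f = 10.67·2350·0.0156^1.852 / (141^1.852·0.135^4.8704) = 20.33 m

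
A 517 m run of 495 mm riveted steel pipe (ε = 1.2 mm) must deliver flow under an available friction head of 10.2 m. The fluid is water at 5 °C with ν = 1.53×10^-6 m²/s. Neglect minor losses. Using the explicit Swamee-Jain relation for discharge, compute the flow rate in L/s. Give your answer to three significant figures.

Swamee-Jain (Type II): Q = -0.965·√(gD⁵h_f/L)·ln[ε/(3.7D) + √(3.17ν²L/(gD³h_f))]
√(gD⁵h_f/L) = √(9.81·0.495⁵·10.2/517) = 0.07584
ε/(3.7D) = 6.55×10^-4; √(3.17ν²L/(gD³h_f)) = 1.78×10^-5
Q = -0.965·0.07584·ln(6.730×10^-4) = 0.5345 m³/s
Check: V = 2.78 m/s, Re = 8.99×10^5, f = 0.02492, h_f = 10.2 m ≈ 10.2 m ✓

Q ≈ 535 L/s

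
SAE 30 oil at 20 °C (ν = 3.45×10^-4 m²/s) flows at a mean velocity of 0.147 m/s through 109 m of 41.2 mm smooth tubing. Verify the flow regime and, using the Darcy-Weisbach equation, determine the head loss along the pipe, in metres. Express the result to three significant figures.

Re = VD/ν = 0.147·0.04120/3.45×10^-4 = 17.6 → laminar (Re < 2300)
f = 64/Re = 3.646
h_f = f(L/D)V²/(2g) = 3.646·(109/0.04120)·0.147²/(2·9.81) = 10.62 m

h_f ≈ 10.6 m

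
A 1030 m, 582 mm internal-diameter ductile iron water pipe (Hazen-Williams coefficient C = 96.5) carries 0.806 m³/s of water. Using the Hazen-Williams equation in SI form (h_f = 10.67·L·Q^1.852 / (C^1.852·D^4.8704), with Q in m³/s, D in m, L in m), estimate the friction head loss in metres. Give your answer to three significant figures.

h_f = 10.67·1030·0.806^1.852 / (96.5^1.852·0.582^4.8704) = 21.73 m

h_f ≈ 21.7 m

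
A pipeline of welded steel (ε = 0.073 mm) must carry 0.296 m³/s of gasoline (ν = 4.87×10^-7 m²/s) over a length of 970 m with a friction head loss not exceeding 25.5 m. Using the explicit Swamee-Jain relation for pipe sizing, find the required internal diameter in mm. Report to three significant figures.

Swamee-Jain (Type III): D = 0.66·[ε^1.25·(LQ²/(gh_f))^4.75 + ν·Q^9.4·(L/(gh_f))^5.2]^0.04
LQ²/(gh_f) = 0.3397; L/(gh_f) = 3.878
Term 1 = ε^1.25·(…)^4.75 = 4.00×10^-8; Term 2 = ν·Q^9.4·(…)^5.2 = 6.00×10^-9
D = 0.66·(4.00×10^-8 + 6.00×10^-9)^0.04 = 0.3358 m = 336 mm
Check: V = 3.34 m/s, Re = 2.30×10^6, f = 0.01446, h_f = 23.8 m ≈ 25.5 m ✓

D ≈ 336 mm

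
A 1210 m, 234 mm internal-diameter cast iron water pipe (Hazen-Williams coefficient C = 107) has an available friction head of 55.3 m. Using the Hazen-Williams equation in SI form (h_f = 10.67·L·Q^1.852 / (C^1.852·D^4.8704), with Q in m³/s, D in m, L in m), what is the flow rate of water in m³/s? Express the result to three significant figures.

Rearranging: Q = [h_f·C^1.852·D^4.8704 / (10.67·L)]^(1/1.852)
Q = [55.3·107^1.852·0.234^4.8704 / (10.67·1210)]^0.540 = 0.1235 m³/s

Q ≈ 0.124 m³/s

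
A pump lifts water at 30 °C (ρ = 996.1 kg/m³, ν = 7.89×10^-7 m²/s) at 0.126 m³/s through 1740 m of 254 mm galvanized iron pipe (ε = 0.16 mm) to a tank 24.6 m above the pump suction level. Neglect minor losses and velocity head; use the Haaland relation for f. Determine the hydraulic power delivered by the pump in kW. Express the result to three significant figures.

P_hyd ≈ 78.4 kW

V = 4Q/(πD²) = 2.487 m/s; Re = 8.01×10^5; ε/D = 6.30×10^-4; f = 0.01810
h_f = f(L/D)V²/2g = 39.07 m
Total head H = z + h_f = 24.6 + 39.07 = 63.67 m
P_hyd = ρgQH = 996.1·9.81·0.126·63.67 = 78.39 kW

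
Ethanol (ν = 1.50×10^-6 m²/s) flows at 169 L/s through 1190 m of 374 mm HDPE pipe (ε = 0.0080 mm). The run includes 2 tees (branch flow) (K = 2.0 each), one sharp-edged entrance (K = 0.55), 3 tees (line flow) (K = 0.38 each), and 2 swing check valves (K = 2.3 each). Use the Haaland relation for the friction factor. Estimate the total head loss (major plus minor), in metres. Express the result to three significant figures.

V = 4Q/(πD²) = 1.538 m/s; V²/2g = 0.1206 m
Re = 3.84×10^5, ε/D = 2.14×10^-5 → f = 0.01392 (Haaland)
Major: h_f = f(L/D)·V²/2g = 0.01392·3182·0.1206 = 5.341 m
Minor: ΣK = 10.3; h_m = ΣK·V²/2g = 1.241 m
Total H_L = 5.341 + 1.241 = 6.582 m

H_L ≈ 6.58 m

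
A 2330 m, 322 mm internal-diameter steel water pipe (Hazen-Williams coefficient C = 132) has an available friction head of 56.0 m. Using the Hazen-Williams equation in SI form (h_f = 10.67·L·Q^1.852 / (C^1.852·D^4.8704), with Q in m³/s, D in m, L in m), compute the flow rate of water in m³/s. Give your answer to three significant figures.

Q ≈ 0.249 m³/s

Rearranging: Q = [h_f·C^1.852·D^4.8704 / (10.67·L)]^(1/1.852)
Q = [56.0·132^1.852·0.322^4.8704 / (10.67·2330)]^0.540 = 0.2494 m³/s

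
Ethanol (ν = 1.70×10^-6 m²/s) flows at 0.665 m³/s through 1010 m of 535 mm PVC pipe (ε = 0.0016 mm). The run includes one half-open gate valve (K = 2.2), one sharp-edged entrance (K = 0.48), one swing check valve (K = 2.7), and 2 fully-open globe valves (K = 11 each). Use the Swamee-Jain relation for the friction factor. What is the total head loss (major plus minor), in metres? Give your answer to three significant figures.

H_L ≈ 22.2 m

V = 4Q/(πD²) = 2.958 m/s; V²/2g = 0.4460 m
Re = 9.31×10^5, ε/D = 2.99×10^-6 → f = 0.01182 (Swamee-Jain)
Major: h_f = f(L/D)·V²/2g = 0.01182·1888·0.4460 = 9.953 m
Minor: ΣK = 27.4; h_m = ΣK·V²/2g = 12.21 m
Total H_L = 9.953 + 12.21 = 22.16 m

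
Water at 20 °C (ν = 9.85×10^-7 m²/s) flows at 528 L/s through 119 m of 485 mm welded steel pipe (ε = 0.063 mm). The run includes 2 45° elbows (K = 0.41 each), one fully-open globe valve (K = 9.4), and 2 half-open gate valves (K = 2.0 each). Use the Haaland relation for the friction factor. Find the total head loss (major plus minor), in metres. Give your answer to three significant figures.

H_L ≈ 7.29 m

V = 4Q/(πD²) = 2.858 m/s; V²/2g = 0.4163 m
Re = 1.41×10^6, ε/D = 1.30×10^-4 → f = 0.01346 (Haaland)
Major: h_f = f(L/D)·V²/2g = 0.01346·245.4·0.4163 = 1.375 m
Minor: ΣK = 14.2; h_m = ΣK·V²/2g = 5.920 m
Total H_L = 1.375 + 5.920 = 7.295 m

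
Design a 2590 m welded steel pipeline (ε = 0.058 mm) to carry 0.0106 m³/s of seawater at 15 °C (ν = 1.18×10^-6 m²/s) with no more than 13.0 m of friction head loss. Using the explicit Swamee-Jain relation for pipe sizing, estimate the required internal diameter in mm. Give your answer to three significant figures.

D ≈ 132 mm

Swamee-Jain (Type III): D = 0.66·[ε^1.25·(LQ²/(gh_f))^4.75 + ν·Q^9.4·(L/(gh_f))^5.2]^0.04
LQ²/(gh_f) = 0.002282; L/(gh_f) = 20.31
Term 1 = ε^1.25·(…)^4.75 = 1.43×10^-18; Term 2 = ν·Q^9.4·(…)^5.2 = 2.04×10^-18
D = 0.66·(1.43×10^-18 + 2.04×10^-18)^0.04 = 0.1322 m = 132 mm
Check: V = 0.772 m/s, Re = 8.65×10^4, f = 0.02055, h_f = 12.2 m ≈ 13.0 m ✓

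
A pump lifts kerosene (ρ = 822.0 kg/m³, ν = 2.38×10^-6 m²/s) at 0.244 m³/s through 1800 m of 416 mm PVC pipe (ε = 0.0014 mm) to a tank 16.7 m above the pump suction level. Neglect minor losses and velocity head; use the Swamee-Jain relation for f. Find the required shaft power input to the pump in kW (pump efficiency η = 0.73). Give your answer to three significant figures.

P_shaft ≈ 72.4 kW

V = 4Q/(πD²) = 1.795 m/s; Re = 3.14×10^5; ε/D = 3.37×10^-6; f = 0.01429
h_f = f(L/D)V²/2g = 10.16 m
Total head H = z + h_f = 16.7 + 10.16 = 26.86 m
P_hyd = ρgQH = 822.0·9.81·0.244·26.86 = 52.85 kW
P_shaft = P_hyd/η = 52.85/0.73 = 72.39 kW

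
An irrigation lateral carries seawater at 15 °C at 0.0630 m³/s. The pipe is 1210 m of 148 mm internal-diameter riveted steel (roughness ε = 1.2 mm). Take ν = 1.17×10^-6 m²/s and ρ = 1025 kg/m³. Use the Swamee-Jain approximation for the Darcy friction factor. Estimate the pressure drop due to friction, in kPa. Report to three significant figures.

V = 4Q/(πD²) = 4·0.0630/(π·0.148²) = 3.662 m/s
Re = VD/ν = 3.662·0.148/1.17×10^-6 = 4.63×10^5 → turbulent
ε/D = 1.2/148 = 0.00811
Swamee-Jain: f = 0.03559
h_f = f(L/D)V²/(2g) = 0.03559·(1210/0.148)·3.662²/(2·9.81) = 198.9 m
Δp = ρg·h_f = 1025·9.81·198.9 = 2000 kPa

Δp ≈ 2000 kPa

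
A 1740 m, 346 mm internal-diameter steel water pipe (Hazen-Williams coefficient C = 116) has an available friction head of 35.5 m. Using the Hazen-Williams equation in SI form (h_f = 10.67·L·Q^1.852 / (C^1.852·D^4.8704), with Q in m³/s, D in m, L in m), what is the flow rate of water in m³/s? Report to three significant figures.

Rearranging: Q = [h_f·C^1.852·D^4.8704 / (10.67·L)]^(1/1.852)
Q = [35.5·116^1.852·0.346^4.8704 / (10.67·1740)]^0.540 = 0.2424 m³/s

Q ≈ 0.242 m³/s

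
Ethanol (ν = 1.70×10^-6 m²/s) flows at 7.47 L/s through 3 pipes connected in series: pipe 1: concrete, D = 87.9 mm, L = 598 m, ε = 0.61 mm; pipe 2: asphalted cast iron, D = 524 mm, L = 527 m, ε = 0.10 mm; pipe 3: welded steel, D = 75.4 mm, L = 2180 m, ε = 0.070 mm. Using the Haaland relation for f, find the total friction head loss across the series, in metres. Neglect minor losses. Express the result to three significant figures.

Pipe 1: V = 1.231 m/s, Re = 6.36×10^4, ε/D = 0.00694, f = 0.03477, h_1 = f(L/D)V²/2g = 18.27 m
Pipe 2: V = 0.03464 m/s, Re = 1.07×10^4, ε/D = 1.91×10^-4, f = 0.03056, h_2 = f(L/D)V²/2g = 0.001880 m
Pipe 3: V = 1.673 m/s, Re = 7.42×10^4, ε/D = 9.28×10^-4, f = 0.02239, h_3 = f(L/D)V²/2g = 92.35 m
Series → Q common, losses add: H = Σh = 110.6 m

H ≈ 111 m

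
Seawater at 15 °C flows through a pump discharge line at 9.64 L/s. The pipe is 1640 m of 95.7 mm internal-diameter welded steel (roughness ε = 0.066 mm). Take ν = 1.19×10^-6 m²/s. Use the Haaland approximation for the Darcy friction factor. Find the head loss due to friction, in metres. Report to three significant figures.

h_f ≈ 32.4 m

V = 4Q/(πD²) = 4·0.00964/(π·0.0957²) = 1.340 m/s
Re = VD/ν = 1.340·0.0957/1.19×10^-6 = 1.08×10^5 → turbulent
ε/D = 0.066/95.7 = 6.90×10^-4
Haaland: f = 0.02066
h_f = f(L/D)V²/(2g) = 0.02066·(1640/0.0957)·1.340²/(2·9.81) = 32.41 m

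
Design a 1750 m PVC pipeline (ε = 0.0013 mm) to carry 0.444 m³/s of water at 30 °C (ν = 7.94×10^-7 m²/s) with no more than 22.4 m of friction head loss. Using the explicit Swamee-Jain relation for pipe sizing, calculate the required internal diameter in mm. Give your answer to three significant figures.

Swamee-Jain (Type III): D = 0.66·[ε^1.25·(LQ²/(gh_f))^4.75 + ν·Q^9.4·(L/(gh_f))^5.2]^0.04
LQ²/(gh_f) = 1.570; L/(gh_f) = 7.964
Term 1 = ε^1.25·(…)^4.75 = 3.74×10^-7; Term 2 = ν·Q^9.4·(…)^5.2 = 1.87×10^-5
D = 0.66·(3.74×10^-7 + 1.87×10^-5)^0.04 = 0.4273 m = 427 mm
Check: V = 3.10 m/s, Re = 1.67×10^6, f = 0.01078, h_f = 21.6 m ≈ 22.4 m ✓

D ≈ 427 mm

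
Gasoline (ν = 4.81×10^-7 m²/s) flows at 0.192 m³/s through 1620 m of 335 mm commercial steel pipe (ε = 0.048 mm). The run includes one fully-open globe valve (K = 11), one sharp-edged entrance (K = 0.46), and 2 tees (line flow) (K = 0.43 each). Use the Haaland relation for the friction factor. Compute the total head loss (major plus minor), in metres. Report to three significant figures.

V = 4Q/(πD²) = 2.178 m/s; V²/2g = 0.2418 m
Re = 1.52×10^6, ε/D = 1.43×10^-4 → f = 0.01360 (Haaland)
Major: h_f = f(L/D)·V²/2g = 0.01360·4836·0.2418 = 15.90 m
Minor: ΣK = 12.3; h_m = ΣK·V²/2g = 2.980 m
Total H_L = 15.90 + 2.980 = 18.88 m

H_L ≈ 18.9 m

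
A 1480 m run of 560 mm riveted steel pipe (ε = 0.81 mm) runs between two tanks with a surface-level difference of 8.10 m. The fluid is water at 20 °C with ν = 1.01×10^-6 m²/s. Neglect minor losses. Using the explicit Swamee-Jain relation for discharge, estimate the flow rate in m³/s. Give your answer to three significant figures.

Swamee-Jain (Type II): Q = -0.965·√(gD⁵h_f/L)·ln[ε/(3.7D) + √(3.17ν²L/(gD³h_f))]
√(gD⁵h_f/L) = √(9.81·0.560⁵·8.10/1480) = 0.05438
ε/(3.7D) = 3.91×10^-4; √(3.17ν²L/(gD³h_f)) = 1.85×10^-5
Q = -0.965·0.05438·ln(4.094×10^-4) = 0.4093 m³/s
Check: V = 1.66 m/s, Re = 9.21×10^5, f = 0.02186, h_f = 8.13 m ≈ 8.10 m ✓

Q ≈ 0.409 m³/s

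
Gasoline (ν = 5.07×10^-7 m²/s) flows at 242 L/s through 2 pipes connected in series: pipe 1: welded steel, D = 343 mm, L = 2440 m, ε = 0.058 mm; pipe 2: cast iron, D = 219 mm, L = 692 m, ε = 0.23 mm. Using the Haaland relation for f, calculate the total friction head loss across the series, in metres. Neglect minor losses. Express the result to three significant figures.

Pipe 1: V = 2.619 m/s, Re = 1.77×10^6, ε/D = 1.69×10^-4, f = 0.01386, h_1 = f(L/D)V²/2g = 34.48 m
Pipe 2: V = 6.424 m/s, Re = 2.78×10^6, ε/D = 0.00105, f = 0.02001, h_2 = f(L/D)V²/2g = 133.0 m
Series → Q common, losses add: H = Σh = 167.5 m

H ≈ 167 m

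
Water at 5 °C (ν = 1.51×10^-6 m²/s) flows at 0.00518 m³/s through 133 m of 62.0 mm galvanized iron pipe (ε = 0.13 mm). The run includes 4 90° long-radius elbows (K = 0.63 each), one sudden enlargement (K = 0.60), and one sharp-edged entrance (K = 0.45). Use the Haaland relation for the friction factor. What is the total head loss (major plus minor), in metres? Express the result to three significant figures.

V = 4Q/(πD²) = 1.716 m/s; V²/2g = 0.1500 m
Re = 7.04×10^4, ε/D = 0.00210 → f = 0.02579 (Haaland)
Major: h_f = f(L/D)·V²/2g = 0.02579·2145·0.1500 = 8.299 m
Minor: ΣK = 3.57; h_m = ΣK·V²/2g = 0.5357 m
Total H_L = 8.299 + 0.5357 = 8.835 m

H_L ≈ 8.84 m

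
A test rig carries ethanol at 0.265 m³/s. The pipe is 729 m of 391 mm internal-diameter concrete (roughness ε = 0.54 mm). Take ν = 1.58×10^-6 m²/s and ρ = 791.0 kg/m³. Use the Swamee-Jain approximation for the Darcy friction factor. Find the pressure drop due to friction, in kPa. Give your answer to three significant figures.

Δp ≈ 78.4 kPa

V = 4Q/(πD²) = 4·0.265/(π·0.391²) = 2.207 m/s
Re = VD/ν = 2.207·0.391/1.58×10^-6 = 5.46×10^5 → turbulent
ε/D = 0.54/391 = 0.00138
Swamee-Jain: f = 0.02183
h_f = f(L/D)V²/(2g) = 0.02183·(729/0.391)·2.207²/(2·9.81) = 10.10 m
Δp = ρg·h_f = 791.0·9.81·10.10 = 78.39 kPa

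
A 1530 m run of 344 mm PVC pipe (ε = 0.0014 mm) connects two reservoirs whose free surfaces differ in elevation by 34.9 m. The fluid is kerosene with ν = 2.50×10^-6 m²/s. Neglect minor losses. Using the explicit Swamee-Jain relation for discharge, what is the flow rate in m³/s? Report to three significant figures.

Q ≈ 0.315 m³/s

Swamee-Jain (Type II): Q = -0.965·√(gD⁵h_f/L)·ln[ε/(3.7D) + √(3.17ν²L/(gD³h_f))]
√(gD⁵h_f/L) = √(9.81·0.344⁵·34.9/1530) = 0.03283
ε/(3.7D) = 1.10×10^-6; √(3.17ν²L/(gD³h_f)) = 4.66×10^-5
Q = -0.965·0.03283·ln(4.774×10^-5) = 0.3152 m³/s
Check: V = 3.39 m/s, Re = 4.67×10^5, f = 0.01332, h_f = 34.7 m ≈ 34.9 m ✓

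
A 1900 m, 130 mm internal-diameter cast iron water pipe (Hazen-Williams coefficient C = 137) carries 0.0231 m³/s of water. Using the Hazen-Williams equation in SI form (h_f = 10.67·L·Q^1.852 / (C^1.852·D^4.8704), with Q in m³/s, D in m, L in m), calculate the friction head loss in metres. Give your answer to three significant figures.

h_f ≈ 43.1 m

h_f = 10.67·1900·0.0231^1.852 / (137^1.852·0.130^4.8704) = 43.11 m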